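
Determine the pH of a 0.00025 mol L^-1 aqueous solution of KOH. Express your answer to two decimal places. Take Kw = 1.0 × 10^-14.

pH = 10.40

KOH is a strong base; [OH-] = 0.00025 M.
pOH = -log(0.00025) = 3.60
pH = 14.00 - 3.60 = 10.40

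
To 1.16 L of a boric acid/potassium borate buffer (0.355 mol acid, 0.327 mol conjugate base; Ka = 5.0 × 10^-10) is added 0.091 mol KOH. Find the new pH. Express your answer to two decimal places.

pH = 9.50

After neutralization: n(B(OH)3) = 0.264 mol, n(B(OH)4-) = 0.418 mol.
pKa = −log(5.0 × 10^-10) = 9.301
pH = pKa + log(n_B(OH)4-/n_B(OH)3) = 9.301 + log(0.418/0.264) = 9.301 + (+0.200)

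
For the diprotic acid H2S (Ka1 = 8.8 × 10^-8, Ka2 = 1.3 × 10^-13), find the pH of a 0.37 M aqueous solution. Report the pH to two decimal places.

pH = 3.74

Ka1 ≫ Ka2, so treat the first dissociation as the only significant source of H+.
Ka1 = x²/(0.37 − x) = 8.8 × 10^-8
x ≈ √(8.8 × 10^-8 × 0.37) = 1.80 × 10^-4 M
pH = −log(1.80 × 10^-4) = 3.74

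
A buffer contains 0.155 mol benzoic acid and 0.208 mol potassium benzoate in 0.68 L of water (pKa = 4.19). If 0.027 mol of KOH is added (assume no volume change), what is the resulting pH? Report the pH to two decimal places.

pH = 4.45

After neutralization: n(C6H5COOH) = 0.128 mol, n(C6H5COO-) = 0.235 mol.
Henderson–Hasselbalch with mole ratio 0.235/0.128: pH = 4.19 + (+0.264)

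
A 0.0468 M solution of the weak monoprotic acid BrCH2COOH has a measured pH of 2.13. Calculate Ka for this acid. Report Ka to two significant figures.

[H+] = 10^(-2.13) = 7.41 × 10^-3 M
At equilibrium [HA] = 0.0468 − 7.41 × 10^-3 = 3.94 × 10^-2 M
Ka = [H+][A-]/[HA] = (7.41 × 10^-3)² / 3.94 × 10^-2 = 1.4 × 10^-3

Ka = 1.4 × 10^-3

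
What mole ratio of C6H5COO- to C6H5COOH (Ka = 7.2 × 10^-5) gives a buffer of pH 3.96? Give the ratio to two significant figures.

ratio = 0.66

pKa = -log(7.2 × 10^-5) = 4.143
pH = pKa + log(r) ⇒ log(r) = 3.96 − 4.143 = -0.183
r = [C6H5COO-]/[C6H5COOH] = 10^(-0.183) = 0.656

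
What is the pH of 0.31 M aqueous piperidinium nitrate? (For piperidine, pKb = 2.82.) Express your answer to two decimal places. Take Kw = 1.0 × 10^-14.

C5H10NH2+ is the conjugate acid of the weak base C5H10NH.
Kb = 10^(−2.82) = 1.51 × 10^-3
Ka = Kw/Kb = 1.0×10^-14 / 1.51 × 10^-3 = 6.62 × 10^-12
From the ICE table, Ka = [H+]²/(0.31 − [H+]) = 6.62 × 10^-12.
Since Ka ≪ C₀, [H+] ≈ √(Ka·C₀) = 1.43 × 10^-6 M.
([H+]/C₀ = 0.00046% < 5%, so the approximation holds.)
pH = −log(1.43 × 10^-6) = 5.84

pH = 5.84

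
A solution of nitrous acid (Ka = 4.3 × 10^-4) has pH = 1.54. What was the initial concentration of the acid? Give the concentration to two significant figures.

C₀ = 2.0 M

[H+] = 10^(-1.54) = 2.88 × 10^-2 M = x
Ka = x²/(C₀ − x) ⇒ C₀ = x + x²/Ka
C₀ = 2.88 × 10^-2 + (2.88 × 10^-2)²/(4.3 × 10^-4) = 1.96 M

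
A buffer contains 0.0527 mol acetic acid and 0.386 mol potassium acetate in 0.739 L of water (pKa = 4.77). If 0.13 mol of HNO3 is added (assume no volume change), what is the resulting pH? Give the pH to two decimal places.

After neutralization: n(CH3COOH) = 0.183 mol, n(CH3COO-) = 0.256 mol.
Henderson–Hasselbalch with mole ratio 0.256/0.183: pH = 4.77 + (+0.146)

pH = 4.92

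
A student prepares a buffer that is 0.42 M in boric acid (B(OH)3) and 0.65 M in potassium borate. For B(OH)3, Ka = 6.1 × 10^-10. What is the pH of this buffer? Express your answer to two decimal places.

pH = 9.40

pKa = −log(6.1 × 10^-10) = 9.215
Henderson–Hasselbalch: pH = pKa + log([B(OH)4-]/[B(OH)3]) = 9.215 + log(0.65/0.42)
pH = 9.215 + (+0.190) = 9.40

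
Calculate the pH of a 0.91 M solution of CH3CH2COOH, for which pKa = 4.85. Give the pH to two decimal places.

CH3CH2COOH ⇌ CH3CH2COO- + H+
Ka = 10^(−4.85) = 1.41 × 10^-5
Ka = [H+]²/(0.91 − [H+]) = 1.41 × 10^-5
Since Ka ≪ C₀, [H+] ≈ √(Ka·C₀) = 3.58 × 10^-3 M.
pH = −log(3.58 × 10^-3) = 2.45

pH = 2.45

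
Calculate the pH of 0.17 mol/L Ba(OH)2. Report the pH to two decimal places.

pH = 13.53

Ba(OH)2 is a strong base (each formula unit releases 2 OH-); [OH-] = 0.34 M.
pOH = -log(0.34) = 0.47
pH = 14.00 - 0.47 = 13.53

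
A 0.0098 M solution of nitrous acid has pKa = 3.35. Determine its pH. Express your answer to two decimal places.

pH = 2.73

HNO2 ⇌ NO2- + H+
Ka = 10^(−3.35) = 4.47 × 10^-4
From the ICE table, Ka = x²/(0.0098 − x) = 4.47 × 10^-4.
x is not negligible relative to C₀; solve x² + 0.000447·x − 4.38e-06 = 0.
x = [−0.000447 + √(0.000447² + 1.75e-05)]/2 = 1.88 × 10^-3 M
pH = −log(1.88 × 10^-3) = 2.73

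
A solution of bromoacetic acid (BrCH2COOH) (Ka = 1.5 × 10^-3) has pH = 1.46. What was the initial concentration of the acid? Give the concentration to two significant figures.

[H+] = 10^(-1.46) = 3.47 × 10^-2 M = x
Ka = x²/(C₀ − x) ⇒ C₀ = x + x²/Ka
C₀ = 3.47 × 10^-2 + (3.47 × 10^-2)²/(1.5 × 10^-3) = 8.37 × 10^-1 M

C₀ = 8.4 × 10^-1 M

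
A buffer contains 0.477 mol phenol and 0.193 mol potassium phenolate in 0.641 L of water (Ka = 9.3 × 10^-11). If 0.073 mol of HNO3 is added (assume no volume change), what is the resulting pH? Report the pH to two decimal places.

pH = 9.37

Added H+ converts C6H5O- to C6H5OH: C6H5OH → 0.55 mol, C6H5O- → 0.12 mol.
pKa = −log(9.3 × 10^-11) = 10.032
pH = pKa + log([A⁻]/[HA]) = 10.032 + log(0.12/0.55) = 10.032 -0.661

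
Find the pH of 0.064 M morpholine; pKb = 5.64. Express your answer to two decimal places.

C4H8ONH + H2O ⇌ C4H8ONH2+ + OH-
Kb = 10^(−5.64) = 2.29 × 10^-6
From the ICE table, Kb = [OH-]²/(0.064 − [OH-]) = 2.29 × 10^-6.
Assume [OH-] ≪ 0.064: [OH-] ≈ √(2.29 × 10^-6 × 0.064) = 3.83 × 10^-4 M
pOH = −log(3.83 × 10^-4) = 3.42; pH = 14.00 − 3.42 = 10.58

pH = 10.58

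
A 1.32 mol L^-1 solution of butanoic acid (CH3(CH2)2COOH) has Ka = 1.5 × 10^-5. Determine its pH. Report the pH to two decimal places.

pH = 2.35

CH3(CH2)2COOH ⇌ CH3(CH2)2COO- + H+
Ka = x²/(1.32 − x) = 1.5 × 10^-5
Assume x ≪ 1.32: x ≈ √(1.5 × 10^-5 × 1.32) = 4.45 × 10^-3 M
Check: 0.34% ionized — well under 5%, approximation valid.
pH = −log[H+] = −log(4.45 × 10^-3) = 2.35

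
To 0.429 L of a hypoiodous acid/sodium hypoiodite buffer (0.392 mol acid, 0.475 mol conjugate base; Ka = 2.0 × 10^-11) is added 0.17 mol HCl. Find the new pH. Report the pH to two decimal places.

Added H+ converts OI- to HOI: HOI → 0.562 mol, OI- → 0.305 mol.
pKa = −log(2.0 × 10^-11) = 10.699
Henderson–Hasselbalch with mole ratio 0.305/0.562: pH = 10.699 + (-0.265)

pH = 10.43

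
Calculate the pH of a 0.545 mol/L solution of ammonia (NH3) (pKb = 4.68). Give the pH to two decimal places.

pH = 11.53

NH3 + H2O ⇌ NH4+ + OH-
Kb = 10^(−4.68) = 2.09 × 10^-5
Kb = x²/(0.545 − x) = 2.09 × 10^-5
Neglecting x in the denominator: x = √(2.09 × 10^-5 × 0.545) = 3.37 × 10^-3 M
Check: 0.62% ionized — well under 5%, approximation valid.
pOH = 2.47, so pH = 14.00 − pOH = 11.53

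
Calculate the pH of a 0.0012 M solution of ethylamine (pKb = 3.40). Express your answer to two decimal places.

C2H5NH2 + H2O ⇌ C2H5NH3+ + OH-
Kb = 10^(−3.40) = 3.98 × 10^-4
Kb = [OH-]²/(0.0012 − [OH-]) = 3.98 × 10^-4
The 5% rule fails; solving [OH-]² + Kb·[OH-] − Kb·C₀ = 0 exactly:
[OH-] = (−Kb + √(Kb² + 4·Kb·C₀))/2 = 5.20 × 10^-4 M
pOH = 3.28, so pH = 14.00 − pOH = 10.72

pH = 10.72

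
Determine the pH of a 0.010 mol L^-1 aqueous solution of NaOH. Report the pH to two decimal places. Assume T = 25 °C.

NaOH is a strong base; [OH-] = 0.01 M.
pOH = -log(0.01) = 2.00
pH = 14.00 - 2.00 = 12.00

pH = 12.00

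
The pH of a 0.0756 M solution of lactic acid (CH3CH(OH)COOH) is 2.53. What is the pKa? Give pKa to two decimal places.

[H+] = 10^(-2.53) = 2.95 × 10^-3 M
At equilibrium [HA] = 0.0756 − 2.95 × 10^-3 = 7.27 × 10^-2 M
Ka = [H+][A-]/[HA] = (2.95 × 10^-3)² / 7.27 × 10^-2 = 1.20 × 10^-4
pKa = -log(1.20 × 10^-4) = 3.92

pKa = 3.92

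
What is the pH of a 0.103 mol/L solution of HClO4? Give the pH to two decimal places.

HClO4 is a strong acid and dissociates completely, so [H+] = 0.103 M.
pH = -log(0.103) = 0.99

pH = 0.99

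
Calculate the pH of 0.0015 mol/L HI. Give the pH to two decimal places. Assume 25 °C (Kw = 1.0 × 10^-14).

HI is a strong acid and dissociates completely, so [H+] = 0.0015 M.
pH = -log(0.0015) = 2.82

pH = 2.82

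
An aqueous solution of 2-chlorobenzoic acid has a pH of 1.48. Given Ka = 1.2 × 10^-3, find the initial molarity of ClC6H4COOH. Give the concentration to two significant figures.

[H+] = 10^(-1.48) = 3.31 × 10^-2 M = x
Ka = x²/(C₀ − x) ⇒ C₀ = x + x²/Ka
C₀ = 3.31 × 10^-2 + (3.31 × 10^-2)²/(1.2 × 10^-3) = 9.46 × 10^-1 M

C₀ = 9.5 × 10^-1 M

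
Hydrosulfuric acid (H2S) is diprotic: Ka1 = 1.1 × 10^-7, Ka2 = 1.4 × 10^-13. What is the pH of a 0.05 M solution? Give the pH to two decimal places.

pH = 4.13

Since Ka1 ≫ Ka2, the first ionization dominates [H+].
Ka1 = x²/(0.05 − x) = 1.1 × 10^-7
x ≈ √(1.1 × 10^-7 × 0.05) = 7.42 × 10^-5 M
pH = −log(7.42 × 10^-5) = 4.13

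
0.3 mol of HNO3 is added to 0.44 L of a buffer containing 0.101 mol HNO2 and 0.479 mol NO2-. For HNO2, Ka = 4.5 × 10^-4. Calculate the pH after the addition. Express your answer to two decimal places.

Added H+ converts NO2- to HNO2: HNO2 → 0.401 mol, NO2- → 0.179 mol.
pKa = −log(4.5 × 10^-4) = 3.347
Henderson–Hasselbalch with mole ratio 0.179/0.401: pH = 3.347 + (-0.350)

pH = 3.00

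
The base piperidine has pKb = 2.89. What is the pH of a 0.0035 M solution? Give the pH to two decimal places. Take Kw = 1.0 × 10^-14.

pH = 11.20

C5H10NH + H2O ⇌ C5H10NH2+ + OH-
Kb = 10^(−2.89) = 1.29 × 10^-3
Let x = [OH-] at equilibrium. Kb = x²/(0.0035 − x).
The 5% rule fails; solving x² + Kb·x − Kb·C₀ = 0 exactly:
x = [−0.00129 + √(0.00129² + 1.81e-05)]/2 = 1.58 × 10^-3 M
pOH = 2.80, so pH = 14.00 − pOH = 11.20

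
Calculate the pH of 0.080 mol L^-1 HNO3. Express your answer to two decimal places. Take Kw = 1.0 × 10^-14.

pH = 1.10

HNO3 is a strong acid and dissociates completely, so [H+] = 0.080 M.
pH = -log(0.08) = 1.10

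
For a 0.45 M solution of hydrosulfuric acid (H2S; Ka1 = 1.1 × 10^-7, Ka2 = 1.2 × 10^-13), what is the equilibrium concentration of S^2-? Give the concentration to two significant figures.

First ionization gives [H+] ≈ [HS-] = 2.22 × 10^-4 M.
Second step: Ka2 = [H+][S^2-]/[HS-] ≈ [S^2-] (since [H+] ≈ [HS-]).
So [S^2-] ≈ Ka2.

1.2 × 10^-13 M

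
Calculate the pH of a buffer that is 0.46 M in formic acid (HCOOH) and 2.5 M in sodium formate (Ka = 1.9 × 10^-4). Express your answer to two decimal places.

pH = 4.46

pKa = −log(1.9 × 10^-4) = 3.721
Henderson–Hasselbalch: pH = pKa + log([HCOO-]/[HCOOH]) = 3.721 + log(2.5/0.46)
pH = 3.721 + (+0.735) = 4.46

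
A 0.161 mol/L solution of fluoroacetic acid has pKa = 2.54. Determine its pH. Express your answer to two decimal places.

pH = 1.70

FCH2COOH ⇌ FCH2COO- + H+
Ka = 10^(−2.54) = 2.88 × 10^-3
From the ICE table, Ka = x²/(0.161 − x) = 2.88 × 10^-3.
The 5% rule fails; solving x² + Ka·x − Ka·C₀ = 0 exactly:
x = [−0.00288 + √(0.00288² + 0.00185)]/2 = 2.01 × 10^-2 M
pH = −log[H+] = −log(2.01 × 10^-2) = 1.70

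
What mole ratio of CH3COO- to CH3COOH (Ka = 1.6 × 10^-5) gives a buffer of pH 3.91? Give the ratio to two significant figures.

pKa = -log(1.6 × 10^-5) = 4.796
pH = pKa + log(r) ⇒ log(r) = 3.91 − 4.796 = -0.886
r = [CH3COO-]/[CH3COOH] = 10^(-0.886) = 0.13

ratio = 0.13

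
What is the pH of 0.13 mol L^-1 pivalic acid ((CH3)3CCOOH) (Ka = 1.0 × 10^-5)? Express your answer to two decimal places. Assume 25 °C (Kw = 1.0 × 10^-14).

(CH3)3CCOOH ⇌ (CH3)3CCOO- + H+
Let x = [H+] at equilibrium. Ka = x²/(0.13 − x).
Since Ka ≪ C₀, x ≈ √(Ka·C₀) = 1.14 × 10^-3 M.
pH = −log[H+] = −log(1.14 × 10^-3) = 2.94

pH = 2.94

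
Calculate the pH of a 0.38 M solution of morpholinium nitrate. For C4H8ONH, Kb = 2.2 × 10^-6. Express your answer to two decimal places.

pH = 4.38

C4H8ONH2+ is the conjugate acid of the weak base C4H8ONH.
Ka = Kw/Kb = 1.0×10^-14 / 2.2 × 10^-6 = 4.55 × 10^-9
From the ICE table, Ka = [H+]²/(0.38 − [H+]) = 4.55 × 10^-9.
Since Ka ≪ C₀, [H+] ≈ √(Ka·C₀) = 4.16 × 10^-5 M.
([H+]/C₀ = 0.011% < 5%, so the approximation holds.)
pH = −log[H+] = −log(4.16 × 10^-5) = 4.38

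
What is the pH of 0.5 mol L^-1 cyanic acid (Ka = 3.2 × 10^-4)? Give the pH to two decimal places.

pH = 1.90

HOCN ⇌ OCN- + H+
From the ICE table, Ka = [H+]²/(0.5 − [H+]) = 3.2 × 10^-4.
Neglecting [H+] in the denominator: [H+] = √(3.2 × 10^-4 × 0.5) = 1.26 × 10^-2 M
pH = −log(1.26 × 10^-2) = 1.90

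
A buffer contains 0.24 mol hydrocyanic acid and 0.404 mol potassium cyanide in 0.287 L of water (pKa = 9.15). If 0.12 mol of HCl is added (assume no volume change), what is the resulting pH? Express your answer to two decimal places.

pH = 9.05

After neutralization: n(HCN) = 0.36 mol, n(CN-) = 0.284 mol.
pH = pKa + log([A⁻]/[HA]) = 9.15 + log(0.284/0.36) = 9.15 -0.103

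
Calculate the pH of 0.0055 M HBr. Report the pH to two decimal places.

pH = 2.26

HBr is a strong acid and dissociates completely, so [H+] = 0.0055 M.
pH = -log(0.0055) = 2.26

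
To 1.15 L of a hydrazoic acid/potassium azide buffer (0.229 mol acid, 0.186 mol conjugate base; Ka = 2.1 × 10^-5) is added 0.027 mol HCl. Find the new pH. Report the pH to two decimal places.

pH = 4.47

Added H+ converts N3- to HN3: HN3 → 0.256 mol, N3- → 0.159 mol.
pKa = −log(2.1 × 10^-5) = 4.678
pH = pKa + log(n_N3-/n_HN3) = 4.678 + log(0.159/0.256) = 4.678 + (-0.207)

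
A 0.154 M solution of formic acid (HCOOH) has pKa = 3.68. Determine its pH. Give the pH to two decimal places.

HCOOH ⇌ HCOO- + H+
Ka = 10^(−3.68) = 2.09 × 10^-4
From the ICE table, Ka = x²/(0.154 − x) = 2.09 × 10^-4.
Neglecting x in the denominator: x = √(2.09 × 10^-4 × 0.154) = 5.67 × 10^-3 M
pH = −log[H+] = −log(5.67 × 10^-3) = 2.25

pH = 2.25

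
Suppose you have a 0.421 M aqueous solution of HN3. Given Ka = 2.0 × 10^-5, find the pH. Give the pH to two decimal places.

HN3 ⇌ N3- + H+
Ka = x²/(0.421 − x) = 2.0 × 10^-5
Neglecting x in the denominator: x = √(2.0 × 10^-5 × 0.421) = 2.90 × 10^-3 M
(x/C₀ = 0.69% < 5%, so the approximation holds.)
pH = −log[H+] = −log(2.90 × 10^-3) = 2.54

pH = 2.54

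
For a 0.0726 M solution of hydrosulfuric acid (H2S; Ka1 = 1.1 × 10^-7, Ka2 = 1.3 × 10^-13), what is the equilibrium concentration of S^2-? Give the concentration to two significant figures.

1.3 × 10^-13 M

First ionization gives [H+] ≈ [HS-] = 8.94 × 10^-5 M.
Second step: Ka2 = [H+][S^2-]/[HS-] ≈ [S^2-] (since [H+] ≈ [HS-]).
So [S^2-] ≈ Ka2.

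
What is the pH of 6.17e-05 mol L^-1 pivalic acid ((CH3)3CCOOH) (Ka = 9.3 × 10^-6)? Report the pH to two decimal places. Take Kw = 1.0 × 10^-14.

(CH3)3CCOOH ⇌ (CH3)3CCOO- + H+
From the ICE table, Ka = [H+]²/(6.17e-05 − [H+]) = 9.3 × 10^-6.
Here C₀/Ka ≈ 6.63, so the small-[H+] approximation fails. Use the quadratic:
[H+] = [−9.3e-06 + √(9.3e-06² + 2.3e-09)]/2 = 1.98 × 10^-5 M
pH = −log(1.98 × 10^-5) = 4.70

pH = 4.70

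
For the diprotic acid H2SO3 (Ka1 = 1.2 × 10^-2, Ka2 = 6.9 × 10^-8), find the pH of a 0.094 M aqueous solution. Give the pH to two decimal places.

Ka1 ≫ Ka2, so treat the first dissociation as the only significant source of H+.
Ka1 = x²/(0.094 − x) = 1.2 × 10^-2
Solving the quadratic: x = (−Ka1 + √(Ka1² + 4·Ka1·C₀))/2 = 2.81 × 10^-2 M
pH = −log(2.81 × 10^-2) = 1.55

pH = 1.55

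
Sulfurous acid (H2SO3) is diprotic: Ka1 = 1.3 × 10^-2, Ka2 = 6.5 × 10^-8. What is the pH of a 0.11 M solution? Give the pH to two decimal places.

Since Ka1 ≫ Ka2, the first ionization dominates [H+].
Ka1 = x²/(0.11 − x) = 1.3 × 10^-2
Solving the quadratic: x = (−Ka1 + √(Ka1² + 4·Ka1·C₀))/2 = 3.19 × 10^-2 M
pH = −log(3.19 × 10^-2) = 1.50

pH = 1.50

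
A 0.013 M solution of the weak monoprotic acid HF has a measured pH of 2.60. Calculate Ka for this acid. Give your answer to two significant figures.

Ka = 6.0 × 10^-4

[H+] = 10^(-2.60) = 2.51 × 10^-3 M
At equilibrium [HA] = 0.013 − 2.51 × 10^-3 = 1.05 × 10^-2 M
Ka = [H+][A-]/[HA] = (2.51 × 10^-3)² / 1.05 × 10^-2 = 6.0 × 10^-4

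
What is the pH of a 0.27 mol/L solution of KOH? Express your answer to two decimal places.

KOH is a strong base; [OH-] = 0.27 M.
pOH = -log(0.27) = 0.57
pH = 14.00 - 0.57 = 13.43

pH = 13.43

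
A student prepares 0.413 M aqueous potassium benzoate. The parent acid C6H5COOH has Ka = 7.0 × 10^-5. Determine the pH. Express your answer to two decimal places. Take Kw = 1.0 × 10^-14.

pH = 8.89

C6H5COO- is the conjugate base of the weak acid C6H5COOH.
Kb = Kw/Ka = 1.0×10^-14 / 7.0 × 10^-5 = 1.43 × 10^-10
Let x = [OH-] at equilibrium. Kb = x²/(0.413 − x).
Since Kb ≪ C₀, x ≈ √(Kb·C₀) = 7.68 × 10^-6 M.
(x/C₀ = 0.0019% < 5%, so the approximation holds.)
pOH = 5.11, so pH = 14.00 − pOH = 8.89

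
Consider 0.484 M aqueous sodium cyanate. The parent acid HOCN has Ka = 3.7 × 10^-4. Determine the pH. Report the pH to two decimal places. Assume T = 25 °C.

OCN- is the conjugate base of the weak acid HOCN.
Kb = Kw/Ka = 1.0×10^-14 / 3.7 × 10^-4 = 2.70 × 10^-11
Kb = [OH-]²/(0.484 − [OH-]) = 2.70 × 10^-11
Neglecting [OH-] in the denominator: [OH-] = √(2.70 × 10^-11 × 0.484) = 3.61 × 10^-6 M
pOH = −log(3.61 × 10^-6) = 5.44; pH = 14.00 − 5.44 = 8.56

pH = 8.56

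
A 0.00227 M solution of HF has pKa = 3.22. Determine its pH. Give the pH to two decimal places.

pH = 3.04

HF ⇌ F- + H+
Ka = 10^(−3.22) = 6.03 × 10^-4
From the ICE table, Ka = [H+]²/(0.00227 − [H+]) = 6.03 × 10^-4.
Here C₀/Ka ≈ 3.76, so the small-[H+] approximation fails. Use the quadratic:
[H+] = (−Ka + √(Ka² + 4·Ka·C₀))/2 = 9.07 × 10^-4 M
pH = −log[H+] = −log(9.07 × 10^-4) = 3.04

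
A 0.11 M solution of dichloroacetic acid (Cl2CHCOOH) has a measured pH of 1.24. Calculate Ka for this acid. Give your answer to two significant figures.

[H+] = 10^(-1.24) = 5.75 × 10^-2 M
At equilibrium [HA] = 0.11 − 5.75 × 10^-2 = 5.25 × 10^-2 M
Ka = [H+][A-]/[HA] = (5.75 × 10^-2)² / 5.25 × 10^-2 = 6.3 × 10^-2

Ka = 6.3 × 10^-2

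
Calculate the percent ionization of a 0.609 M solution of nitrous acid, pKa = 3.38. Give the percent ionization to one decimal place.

2.6%

HNO2 ⇌ NO2- + H+; let x = [H+] at equilibrium.
Ka = 10^(−3.38) = 4.17 × 10^-4
x ≈ √(Ka·C₀) = √(4.17 × 10^-4 × 0.609) = 1.59 × 10^-2 M
Fraction ionized = 1.59 × 10^-2 / 0.609 = 0.0261 → 2.6%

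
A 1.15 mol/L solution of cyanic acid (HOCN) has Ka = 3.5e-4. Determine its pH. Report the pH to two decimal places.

HOCN ⇌ OCN- + H+
Let x = [H+] at equilibrium. Ka = x²/(1.15 − x).
Since Ka ≪ C₀, x ≈ √(Ka·C₀) = 2.01 × 10^-2 M.
(x/C₀ = 1.7% < 5%, so the approximation holds.)
pH = −log[H+] = −log(2.01 × 10^-2) = 1.70

pH = 1.70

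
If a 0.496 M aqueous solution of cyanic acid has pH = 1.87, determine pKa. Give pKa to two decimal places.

[H+] = 10^(-1.87) = 1.35 × 10^-2 M
At equilibrium [HA] = 0.496 − 1.35 × 10^-2 = 4.82 × 10^-1 M
Ka = [H+][A-]/[HA] = (1.35 × 10^-2)² / 4.82 × 10^-1 = 3.78 × 10^-4
pKa = -log(3.78 × 10^-4) = 3.42

pKa = 3.42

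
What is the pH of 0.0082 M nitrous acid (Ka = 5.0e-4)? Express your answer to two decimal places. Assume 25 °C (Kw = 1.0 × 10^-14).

pH = 2.75

HNO2 ⇌ NO2- + H+
Ka = [H+]²/(0.0082 − [H+]) = 5.0 × 10^-4
The 5% rule fails; solving [H+]² + Ka·[H+] − Ka·C₀ = 0 exactly:
[H+] = (−Ka + √(Ka² + 4·Ka·C₀))/2 = 1.79 × 10^-3 M
pH = −log(1.79 × 10^-3) = 2.75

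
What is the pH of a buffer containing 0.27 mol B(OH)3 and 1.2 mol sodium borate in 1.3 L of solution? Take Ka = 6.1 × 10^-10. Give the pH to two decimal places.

pKa = −log(6.1 × 10^-10) = 9.215
pH = pKa + log([A⁻]/[HA]) = 9.215 + log(1.2/0.27)
pH = 9.215 + (+0.648) = 9.86

pH = 9.86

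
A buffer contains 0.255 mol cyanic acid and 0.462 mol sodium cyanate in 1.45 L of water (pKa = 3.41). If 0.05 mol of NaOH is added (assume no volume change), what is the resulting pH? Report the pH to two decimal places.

pH = 3.81

After neutralization: n(HOCN) = 0.205 mol, n(OCN-) = 0.512 mol.
Henderson–Hasselbalch with mole ratio 0.512/0.205: pH = 3.41 + (+0.398)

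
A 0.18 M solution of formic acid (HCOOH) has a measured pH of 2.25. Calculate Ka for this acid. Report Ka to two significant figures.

Ka = 1.8 × 10^-4

[H+] = 10^(-2.25) = 5.62 × 10^-3 M
At equilibrium [HA] = 0.18 − 5.62 × 10^-3 = 1.74 × 10^-1 M
Ka = [H+][A-]/[HA] = (5.62 × 10^-3)² / 1.74 × 10^-1 = 1.8 × 10^-4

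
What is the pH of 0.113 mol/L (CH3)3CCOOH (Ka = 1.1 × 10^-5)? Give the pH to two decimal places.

pH = 2.95

(CH3)3CCOOH ⇌ (CH3)3CCOO- + H+
Ka = x²/(0.113 − x) = 1.1 × 10^-5
Assume x ≪ 0.113: x ≈ √(1.1 × 10^-5 × 0.113) = 1.11 × 10^-3 M
Check: 0.99% ionized — well under 5%, approximation valid.
pH = −log(1.11 × 10^-3) = 2.95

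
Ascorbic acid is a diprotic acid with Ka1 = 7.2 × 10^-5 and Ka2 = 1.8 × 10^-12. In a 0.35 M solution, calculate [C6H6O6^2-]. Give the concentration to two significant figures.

1.8 × 10^-12 M

First ionization gives [H+] ≈ [HC6H6O6-] = 5.02 × 10^-3 M.
Second step: Ka2 = [H+][C6H6O6^2-]/[HC6H6O6-] ≈ [C6H6O6^2-] (since [H+] ≈ [HC6H6O6-]).
So [C6H6O6^2-] ≈ Ka2.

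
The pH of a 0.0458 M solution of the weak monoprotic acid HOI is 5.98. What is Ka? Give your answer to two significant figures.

[H+] = 10^(-5.98) = 1.05 × 10^-6 M
At equilibrium [HA] = 0.0458 − 1.05 × 10^-6 = 4.58 × 10^-2 M
Ka = [H+][A-]/[HA] = (1.05 × 10^-6)² / 4.58 × 10^-2 = 2.4 × 10^-11

Ka = 2.4 × 10^-11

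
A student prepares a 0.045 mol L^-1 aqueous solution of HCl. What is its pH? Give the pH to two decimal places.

HCl is a strong acid and dissociates completely, so [H+] = 0.045 M.
pH = -log(0.045) = 1.35

pH = 1.35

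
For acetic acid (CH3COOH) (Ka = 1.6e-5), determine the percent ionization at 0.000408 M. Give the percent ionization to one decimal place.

CH3COOH ⇌ CH3COO- + H+; let x = [H+] at equilibrium.
Solve x² + 1.6e-05x − 6.53e-09 = 0 → x = 7.32 × 10^-5 M
Fraction ionized = 7.32 × 10^-5 / 0.000408 = 0.1794 → 17.9%

17.9%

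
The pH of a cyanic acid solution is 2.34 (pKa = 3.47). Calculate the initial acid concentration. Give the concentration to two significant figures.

C₀ = 6.6 × 10^-2 M

[H+] = 10^(-2.34) = 4.57 × 10^-3 M = x
Ka = 10^(−3.47) = 3.39 × 10^-4
Ka = x²/(C₀ − x) ⇒ C₀ = x + x²/Ka
C₀ = 4.57 × 10^-3 + (4.57 × 10^-3)²/(3.39 × 10^-4) = 6.62 × 10^-2 M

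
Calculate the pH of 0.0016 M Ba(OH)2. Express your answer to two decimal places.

pH = 11.51

Ba(OH)2 is a strong base (each formula unit releases 2 OH-); [OH-] = 0.0032 M.
pOH = -log(0.0032) = 2.49
pH = 14.00 - 2.49 = 11.51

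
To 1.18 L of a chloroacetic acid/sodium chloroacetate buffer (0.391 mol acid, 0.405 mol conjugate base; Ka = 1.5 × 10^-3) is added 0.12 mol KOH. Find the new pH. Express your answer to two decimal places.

After neutralization: n(ClCH2COOH) = 0.271 mol, n(ClCH2COO-) = 0.525 mol.
pKa = −log(1.5 × 10^-3) = 2.824
pH = pKa + log([A⁻]/[HA]) = 2.824 + log(0.525/0.271) = 2.824 +0.287

pH = 3.11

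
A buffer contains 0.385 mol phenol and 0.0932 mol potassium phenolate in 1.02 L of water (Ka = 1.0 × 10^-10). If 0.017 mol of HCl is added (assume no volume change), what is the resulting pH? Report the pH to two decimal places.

pH = 9.28

After neutralization: n(C6H5OH) = 0.402 mol, n(C6H5O-) = 0.0762 mol.
pKa = −log(1.0 × 10^-10) = 10.000
pH = pKa + log([A⁻]/[HA]) = 10.000 + log(0.0762/0.402) = 10.000 -0.722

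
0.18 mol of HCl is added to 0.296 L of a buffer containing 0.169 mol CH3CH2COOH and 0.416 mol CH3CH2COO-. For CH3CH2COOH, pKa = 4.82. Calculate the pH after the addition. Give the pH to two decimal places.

After neutralization: n(CH3CH2COOH) = 0.349 mol, n(CH3CH2COO-) = 0.236 mol.
Henderson–Hasselbalch with mole ratio 0.236/0.349: pH = 4.82 + (-0.170)

pH = 4.65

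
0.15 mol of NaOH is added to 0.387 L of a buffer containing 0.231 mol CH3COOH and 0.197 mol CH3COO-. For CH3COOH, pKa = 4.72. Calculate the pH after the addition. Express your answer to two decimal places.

OH- converts CH3COOH to CH3COO-: CH3COOH → 0.081 mol, CH3COO- → 0.347 mol.
Henderson–Hasselbalch with mole ratio 0.347/0.081: pH = 4.72 + (+0.632)

pH = 5.35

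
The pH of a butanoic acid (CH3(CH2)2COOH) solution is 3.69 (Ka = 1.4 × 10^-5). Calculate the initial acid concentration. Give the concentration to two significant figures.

[H+] = 10^(-3.69) = 2.04 × 10^-4 M = x
Ka = x²/(C₀ − x) ⇒ C₀ = x + x²/Ka
C₀ = 2.04 × 10^-4 + (2.04 × 10^-4)²/(1.4 × 10^-5) = 3.18 × 10^-3 M

C₀ = 3.2 × 10^-3 M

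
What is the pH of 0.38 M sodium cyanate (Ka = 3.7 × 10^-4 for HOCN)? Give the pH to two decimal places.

OCN- is the conjugate base of the weak acid HOCN.
Kb = Kw/Ka = 1.0×10^-14 / 3.7 × 10^-4 = 2.70 × 10^-11
From the ICE table, Kb = [OH-]²/(0.38 − [OH-]) = 2.70 × 10^-11.
Neglecting [OH-] in the denominator: [OH-] = √(2.70 × 10^-11 × 0.38) = 3.20 × 10^-6 M
Check: 0.00084% ionized — well under 5%, approximation valid.
pOH = −log(3.20 × 10^-6) = 5.49; pH = 14.00 − 5.49 = 8.51

pH = 8.51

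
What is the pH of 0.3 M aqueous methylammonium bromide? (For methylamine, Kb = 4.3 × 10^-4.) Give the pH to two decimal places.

pH = 5.58

CH3NH3+ is the conjugate acid of the weak base CH3NH2.
Ka = Kw/Kb = 1.0×10^-14 / 4.3 × 10^-4 = 2.33 × 10^-11
Ka = x²/(0.3 − x) = 2.33 × 10^-11
Assume x ≪ 0.3: x ≈ √(2.33 × 10^-11 × 0.3) = 2.64 × 10^-6 M
pH = −log(2.64 × 10^-6) = 5.58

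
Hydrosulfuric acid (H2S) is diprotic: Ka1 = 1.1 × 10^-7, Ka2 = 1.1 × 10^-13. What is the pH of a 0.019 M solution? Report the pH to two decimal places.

pH = 4.34

Since Ka1 ≫ Ka2, the first ionization dominates [H+].
Ka1 = x²/(0.019 − x) = 1.1 × 10^-7
x ≈ √(1.1 × 10^-7 × 0.019) = 4.57 × 10^-5 M
pH = −log(4.57 × 10^-5) = 4.34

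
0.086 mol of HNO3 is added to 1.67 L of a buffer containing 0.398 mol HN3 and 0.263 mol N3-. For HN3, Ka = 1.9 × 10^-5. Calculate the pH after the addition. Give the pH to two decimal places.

After neutralization: n(HN3) = 0.484 mol, n(N3-) = 0.177 mol.
pKa = −log(1.9 × 10^-5) = 4.721
pH = pKa + log(n_N3-/n_HN3) = 4.721 + log(0.177/0.484) = 4.721 + (-0.437)

pH = 4.28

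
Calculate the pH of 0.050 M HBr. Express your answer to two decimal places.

HBr is a strong acid and dissociates completely, so [H+] = 0.050 M.
pH = -log(0.05) = 1.30

pH = 1.30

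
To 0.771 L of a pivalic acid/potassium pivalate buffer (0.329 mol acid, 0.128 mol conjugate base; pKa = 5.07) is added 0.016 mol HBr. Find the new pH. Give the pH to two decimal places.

pH = 4.58

Added H+ converts (CH3)3CCOO- to (CH3)3CCOOH: (CH3)3CCOOH → 0.345 mol, (CH3)3CCOO- → 0.112 mol.
pH = pKa + log(n_(CH3)3CCOO-/n_(CH3)3CCOOH) = 5.07 + log(0.112/0.345) = 5.07 + (-0.489)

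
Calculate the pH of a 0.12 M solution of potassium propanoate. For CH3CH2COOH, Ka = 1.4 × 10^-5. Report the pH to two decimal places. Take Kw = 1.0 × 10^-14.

CH3CH2COO- is the conjugate base of the weak acid CH3CH2COOH.
Kb = Kw/Ka = 1.0×10^-14 / 1.4 × 10^-5 = 7.14 × 10^-10
Kb = [OH-]²/(0.12 − [OH-]) = 7.14 × 10^-10
Since Kb ≪ C₀, [OH-] ≈ √(Kb·C₀) = 9.26 × 10^-6 M.
pOH = 5.03, so pH = 14.00 − pOH = 8.97

pH = 8.97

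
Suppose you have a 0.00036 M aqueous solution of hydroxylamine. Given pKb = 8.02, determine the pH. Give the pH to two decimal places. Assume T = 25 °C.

pH = 8.27

NH2OH + H2O ⇌ NH3OH+ + OH-
Kb = 10^(−8.02) = 9.55 × 10^-9
From the ICE table, Kb = x²/(0.00036 − x) = 9.55 × 10^-9.
Neglecting x in the denominator: x = √(9.55 × 10^-9 × 0.00036) = 1.85 × 10^-6 M
pOH = 5.73, so pH = 14.00 − pOH = 8.27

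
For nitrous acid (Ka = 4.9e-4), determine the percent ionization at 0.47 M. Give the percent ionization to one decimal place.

3.2%

HNO2 ⇌ NO2- + H+; let x = [H+] at equilibrium.
x ≈ √(Ka·C₀) = √(4.9 × 10^-4 × 0.47) = 1.52 × 10^-2 M
Fraction ionized = 1.52 × 10^-2 / 0.47 = 0.0323 → 3.2%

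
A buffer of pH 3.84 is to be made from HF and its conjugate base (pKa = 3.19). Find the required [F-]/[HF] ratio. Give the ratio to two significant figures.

pH = pKa + log(r) ⇒ log(r) = 3.84 − 3.19 = +0.65
r = [F-]/[HF] = 10^(+0.65) = 4.47

ratio = 4.5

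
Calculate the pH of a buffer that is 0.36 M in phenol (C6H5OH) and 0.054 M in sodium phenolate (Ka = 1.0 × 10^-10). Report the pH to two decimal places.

pKa = −log(1.0 × 10^-10) = 10.000
Henderson–Hasselbalch: pH = pKa + log([C6H5O-]/[C6H5OH]) = 10.000 + log(0.054/0.36)
pH = 10.000 + (-0.824) = 9.18

pH = 9.18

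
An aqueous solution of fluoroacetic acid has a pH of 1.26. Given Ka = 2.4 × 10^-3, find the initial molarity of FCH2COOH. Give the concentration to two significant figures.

[H+] = 10^(-1.26) = 5.50 × 10^-2 M = x
Ka = x²/(C₀ − x) ⇒ C₀ = x + x²/Ka
C₀ = 5.50 × 10^-2 + (5.50 × 10^-2)²/(2.4 × 10^-3) = 1.32 M

C₀ = 1.3 M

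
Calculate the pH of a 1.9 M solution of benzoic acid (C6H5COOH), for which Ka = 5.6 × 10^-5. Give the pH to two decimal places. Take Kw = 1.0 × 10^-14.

C6H5COOH ⇌ C6H5COO- + H+
Ka = [H+]²/(1.9 − [H+]) = 5.6 × 10^-5
Neglecting [H+] in the denominator: [H+] = √(5.6 × 10^-5 × 1.9) = 1.03 × 10^-2 M
Check: 0.54% ionized — well under 5%, approximation valid.
pH = −log(1.03 × 10^-2) = 1.99

pH = 1.99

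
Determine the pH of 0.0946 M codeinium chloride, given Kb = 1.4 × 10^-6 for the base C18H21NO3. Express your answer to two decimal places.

C18H22NO3+ is the conjugate acid of the weak base C18H21NO3.
Ka = Kw/Kb = 1.0×10^-14 / 1.4 × 10^-6 = 7.14 × 10^-9
Ka = [H+]²/(0.0946 − [H+]) = 7.14 × 10^-9
Assume [H+] ≪ 0.0946: [H+] ≈ √(7.14 × 10^-9 × 0.0946) = 2.60 × 10^-5 M
([H+]/C₀ = 0.027% < 5%, so the approximation holds.)
pH = −log[H+] = −log(2.60 × 10^-5) = 4.59

pH = 4.59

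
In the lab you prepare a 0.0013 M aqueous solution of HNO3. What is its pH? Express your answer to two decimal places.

HNO3 is a strong acid and dissociates completely, so [H+] = 0.0013 M.
pH = -log(0.0013) = 2.89

pH = 2.89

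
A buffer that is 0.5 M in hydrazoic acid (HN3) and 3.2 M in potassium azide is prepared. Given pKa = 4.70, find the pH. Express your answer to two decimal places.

pH = 5.51

pH = pKa + log([A⁻]/[HA]) = 4.70 + log(3.2/0.5)
pH = 4.70 + (+0.806) = 5.51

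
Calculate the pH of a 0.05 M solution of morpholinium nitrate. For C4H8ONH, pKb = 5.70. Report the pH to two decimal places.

pH = 4.80

C4H8ONH2+ is the conjugate acid of the weak base C4H8ONH.
Kb = 10^(−5.70) = 2.00 × 10^-6
Ka = Kw/Kb = 1.0×10^-14 / 2.00 × 10^-6 = 5.00 × 10^-9
Ka = [H+]²/(0.05 − [H+]) = 5.00 × 10^-9
Since Ka ≪ C₀, [H+] ≈ √(Ka·C₀) = 1.58 × 10^-5 M.
Check: 0.032% ionized — well under 5%, approximation valid.
pH = −log(1.58 × 10^-5) = 4.80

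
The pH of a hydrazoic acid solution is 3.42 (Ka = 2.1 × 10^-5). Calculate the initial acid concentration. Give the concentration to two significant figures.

[H+] = 10^(-3.42) = 3.80 × 10^-4 M = x
Ka = x²/(C₀ − x) ⇒ C₀ = x + x²/Ka
C₀ = 3.80 × 10^-4 + (3.80 × 10^-4)²/(2.1 × 10^-5) = 7.26 × 10^-3 M

C₀ = 7.3 × 10^-3 M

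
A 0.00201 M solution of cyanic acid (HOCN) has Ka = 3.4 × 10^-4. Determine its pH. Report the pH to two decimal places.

pH = 3.17

HOCN ⇌ OCN- + H+
From the ICE table, Ka = x²/(0.00201 − x) = 3.4 × 10^-4.
The 5% rule fails; solving x² + Ka·x − Ka·C₀ = 0 exactly:
x = (−Ka + √(Ka² + 4·Ka·C₀))/2 = 6.74 × 10^-4 M
pH = −log(6.74 × 10^-4) = 3.17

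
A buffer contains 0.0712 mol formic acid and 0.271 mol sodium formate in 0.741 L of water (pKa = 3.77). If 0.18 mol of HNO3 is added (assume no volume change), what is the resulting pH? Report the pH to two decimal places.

After neutralization: n(HCOOH) = 0.251 mol, n(HCOO-) = 0.091 mol.
Henderson–Hasselbalch with mole ratio 0.091/0.251: pH = 3.77 + (-0.441)

pH = 3.33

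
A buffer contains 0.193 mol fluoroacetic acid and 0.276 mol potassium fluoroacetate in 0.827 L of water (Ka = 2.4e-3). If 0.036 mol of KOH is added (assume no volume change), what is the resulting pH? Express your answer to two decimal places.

pH = 2.92

OH- converts FCH2COOH to FCH2COO-: FCH2COOH → 0.157 mol, FCH2COO- → 0.312 mol.
pKa = −log(2.4 × 10^-3) = 2.620
Henderson–Hasselbalch with mole ratio 0.312/0.157: pH = 2.620 + (+0.298)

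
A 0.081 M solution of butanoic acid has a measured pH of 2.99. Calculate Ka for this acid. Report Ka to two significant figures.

[H+] = 10^(-2.99) = 1.02 × 10^-3 M
At equilibrium [HA] = 0.081 − 1.02 × 10^-3 = 8.00 × 10^-2 M
Ka = [H+][A-]/[HA] = (1.02 × 10^-3)² / 8.00 × 10^-2 = 1.3 × 10^-5

Ka = 1.3 × 10^-5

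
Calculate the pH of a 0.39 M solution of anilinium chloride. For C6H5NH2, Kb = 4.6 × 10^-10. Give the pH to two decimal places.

pH = 2.54

C6H5NH3+ is the conjugate acid of the weak base C6H5NH2.
Ka = Kw/Kb = 1.0×10^-14 / 4.6 × 10^-10 = 2.17 × 10^-5
From the ICE table, Ka = [H+]²/(0.39 − [H+]) = 2.17 × 10^-5.
Since Ka ≪ C₀, [H+] ≈ √(Ka·C₀) = 2.91 × 10^-3 M.
Check: 0.75% ionized — well under 5%, approximation valid.
pH = −log[H+] = −log(2.91 × 10^-3) = 2.54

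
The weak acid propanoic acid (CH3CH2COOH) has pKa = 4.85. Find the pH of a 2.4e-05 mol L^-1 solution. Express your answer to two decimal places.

CH3CH2COOH ⇌ CH3CH2COO- + H+
Ka = 10^(−4.85) = 1.41 × 10^-5
From the ICE table, Ka = x²/(2.4e-05 − x) = 1.41 × 10^-5.
The 5% rule fails; solving x² + Ka·x − Ka·C₀ = 0 exactly:
x = [−1.41e-05 + √(1.41e-05² + 1.35e-09)]/2 = 1.27 × 10^-5 M
pH = −log(1.27 × 10^-5) = 4.90

pH = 4.90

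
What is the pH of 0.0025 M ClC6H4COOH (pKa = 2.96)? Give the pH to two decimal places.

pH = 2.92

ClC6H4COOH ⇌ ClC6H4COO- + H+
Ka = 10^(−2.96) = 1.10 × 10^-3
Let x = [H+] at equilibrium. Ka = x²/(0.0025 − x).
Here C₀/Ka ≈ 2.27, so the small-x approximation fails. Use the quadratic:
x = [−0.0011 + √(0.0011² + 1.1e-05)]/2 = 1.20 × 10^-3 M
pH = −log(1.20 × 10^-3) = 2.92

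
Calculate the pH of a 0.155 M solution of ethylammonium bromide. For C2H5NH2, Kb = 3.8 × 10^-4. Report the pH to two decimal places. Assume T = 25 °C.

C2H5NH3+ is the conjugate acid of the weak base C2H5NH2.
Ka = Kw/Kb = 1.0×10^-14 / 3.8 × 10^-4 = 2.63 × 10^-11
Let x = [H+] at equilibrium. Ka = x²/(0.155 − x).
Since Ka ≪ C₀, x ≈ √(Ka·C₀) = 2.02 × 10^-6 M.
(x/C₀ = 0.0013% < 5%, so the approximation holds.)
pH = −log[H+] = −log(2.02 × 10^-6) = 5.69

pH = 5.69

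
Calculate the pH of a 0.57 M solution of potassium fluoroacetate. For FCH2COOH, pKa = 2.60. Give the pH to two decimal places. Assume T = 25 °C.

FCH2COO- is the conjugate base of the weak acid FCH2COOH.
Ka = 10^(−2.60) = 2.51 × 10^-3
Kb = Kw/Ka = 1.0×10^-14 / 2.51 × 10^-3 = 3.98 × 10^-12
Kb = [OH-]²/(0.57 − [OH-]) = 3.98 × 10^-12
Neglecting [OH-] in the denominator: [OH-] = √(3.98 × 10^-12 × 0.57) = 1.51 × 10^-6 M
([OH-]/C₀ = 0.00026% < 5%, so the approximation holds.)
pOH = −log(1.51 × 10^-6) = 5.82; pH = 14.00 − 5.82 = 8.18

pH = 8.18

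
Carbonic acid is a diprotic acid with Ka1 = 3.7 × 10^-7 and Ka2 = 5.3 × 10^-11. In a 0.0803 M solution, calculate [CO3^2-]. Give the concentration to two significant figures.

First ionization gives [H+] ≈ [HCO3-] = 1.72 × 10^-4 M.
Second step: Ka2 = [H+][CO3^2-]/[HCO3-] ≈ [CO3^2-] (since [H+] ≈ [HCO3-]).
So [CO3^2-] ≈ Ka2.

5.3 × 10^-11 M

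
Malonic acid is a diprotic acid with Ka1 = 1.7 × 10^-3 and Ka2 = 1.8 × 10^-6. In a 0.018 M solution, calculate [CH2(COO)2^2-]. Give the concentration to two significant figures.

1.8 × 10^-6 M

First ionization gives [H+] ≈ [CH2(COOH)COO-] = 4.75 × 10^-3 M.
Second step: Ka2 = [H+][CH2(COO)2^2-]/[CH2(COOH)COO-] ≈ [CH2(COO)2^2-] (since [H+] ≈ [CH2(COOH)COO-]).
So [CH2(COO)2^2-] ≈ Ka2.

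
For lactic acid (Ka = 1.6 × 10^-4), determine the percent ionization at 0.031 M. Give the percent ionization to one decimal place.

CH3CH(OH)COOH ⇌ CH3CH(OH)COO- + H+; let x = [H+] at equilibrium.
Ka = x²/(C₀ − x); solving the quadratic gives x = 2.15 × 10^-3 M.
Fraction ionized = 2.15 × 10^-3 / 0.031 = 0.0694 → 6.9%

6.9%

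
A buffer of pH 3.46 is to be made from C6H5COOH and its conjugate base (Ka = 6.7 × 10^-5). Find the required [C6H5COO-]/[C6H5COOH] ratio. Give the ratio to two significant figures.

ratio = 0.19

pKa = -log(6.7 × 10^-5) = 4.174
pH = pKa + log(r) ⇒ log(r) = 3.46 − 4.174 = -0.714
r = [C6H5COO-]/[C6H5COOH] = 10^(-0.714) = 0.193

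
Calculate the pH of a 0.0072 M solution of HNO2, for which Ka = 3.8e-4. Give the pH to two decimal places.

HNO2 ⇌ NO2- + H+
Let x = [H+] at equilibrium. Ka = x²/(0.0072 − x).
Here C₀/Ka ≈ 18.9, so the small-x approximation fails. Use the quadratic:
x = (−Ka + √(Ka² + 4·Ka·C₀))/2 = 1.47 × 10^-3 M
pH = −log[H+] = −log(1.47 × 10^-3) = 2.83

pH = 2.83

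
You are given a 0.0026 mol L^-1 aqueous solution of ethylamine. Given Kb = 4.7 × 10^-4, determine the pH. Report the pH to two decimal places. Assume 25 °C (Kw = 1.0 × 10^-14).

C2H5NH2 + H2O ⇌ C2H5NH3+ + OH-
Kb = x²/(0.0026 − x) = 4.7 × 10^-4
x is not negligible relative to C₀; solve x² + 0.00047·x − 1.22e-06 = 0.
x = [−0.00047 + √(0.00047² + 4.89e-06)]/2 = 8.95 × 10^-4 M
pOH = −log(8.95 × 10^-4) = 3.05; pH = 14.00 − 3.05 = 10.95

pH = 10.95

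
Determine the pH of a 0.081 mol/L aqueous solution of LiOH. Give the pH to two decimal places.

pH = 12.91

LiOH is a strong base; [OH-] = 0.081 M.
pOH = -log(0.081) = 1.09
pH = 14.00 - 1.09 = 12.91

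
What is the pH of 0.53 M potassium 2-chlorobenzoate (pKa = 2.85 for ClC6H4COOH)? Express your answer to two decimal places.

pH = 8.29

ClC6H4COO- is the conjugate base of the weak acid ClC6H4COOH.
Ka = 10^(−2.85) = 1.41 × 10^-3
Kb = Kw/Ka = 1.0×10^-14 / 1.41 × 10^-3 = 7.09 × 10^-12
From the ICE table, Kb = [OH-]²/(0.53 − [OH-]) = 7.09 × 10^-12.
Neglecting [OH-] in the denominator: [OH-] = √(7.09 × 10^-12 × 0.53) = 1.94 × 10^-6 M
([OH-]/C₀ = 0.00037% < 5%, so the approximation holds.)
pOH = 5.71, so pH = 14.00 − pOH = 8.29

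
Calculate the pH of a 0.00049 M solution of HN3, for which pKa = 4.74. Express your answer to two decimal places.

pH = 4.07

HN3 ⇌ N3- + H+
Ka = 10^(−4.74) = 1.82 × 10^-5
From the ICE table, Ka = [H+]²/(0.00049 − [H+]) = 1.82 × 10^-5.
Here C₀/Ka ≈ 26.9, so the small-[H+] approximation fails. Use the quadratic:
[H+] = (−Ka + √(Ka² + 4·Ka·C₀))/2 = 8.58 × 10^-5 M
pH = −log(8.58 × 10^-5) = 4.07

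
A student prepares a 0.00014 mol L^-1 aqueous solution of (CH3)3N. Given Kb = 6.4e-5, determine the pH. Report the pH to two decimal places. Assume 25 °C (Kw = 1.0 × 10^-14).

(CH3)3N + H2O ⇌ (CH3)3NH+ + OH-
Kb = [OH-]²/(0.00014 − [OH-]) = 6.4 × 10^-5
Here C₀/Kb ≈ 2.19, so the small-[OH-] approximation fails. Use the quadratic:
[OH-] = (−Kb + √(Kb² + 4·Kb·C₀))/2 = 6.79 × 10^-5 M
pOH = 4.17, so pH = 14.00 − pOH = 9.83

pH = 9.83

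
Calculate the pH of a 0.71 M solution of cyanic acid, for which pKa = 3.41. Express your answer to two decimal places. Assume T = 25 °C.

HOCN ⇌ OCN- + H+
Ka = 10^(−3.41) = 3.89 × 10^-4
From the ICE table, Ka = [H+]²/(0.71 − [H+]) = 3.89 × 10^-4.
Assume [H+] ≪ 0.71: [H+] ≈ √(3.89 × 10^-4 × 0.71) = 1.66 × 10^-2 M
([H+]/C₀ = 2.3% < 5%, so the approximation holds.)
pH = −log(1.66 × 10^-2) = 1.78

pH = 1.78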